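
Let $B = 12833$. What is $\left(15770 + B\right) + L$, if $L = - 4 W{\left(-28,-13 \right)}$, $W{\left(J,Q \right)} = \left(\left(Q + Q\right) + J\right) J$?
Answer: $22555$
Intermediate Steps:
$W{\left(J,Q \right)} = J \left(J + 2 Q\right)$ ($W{\left(J,Q \right)} = \left(2 Q + J\right) J = \left(J + 2 Q\right) J = J \left(J + 2 Q\right)$)
$L = -6048$ ($L = - 4 \left(- 28 \left(-28 + 2 \left(-13\right)\right)\right) = - 4 \left(- 28 \left(-28 - 26\right)\right) = - 4 \left(\left(-28\right) \left(-54\right)\right) = \left(-4\right) 1512 = -6048$)
$\left(15770 + B\right) + L = \left(15770 + 12833\right) - 6048 = 28603 - 6048 = 22555$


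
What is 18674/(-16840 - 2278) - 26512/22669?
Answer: -465088661/216692971 ≈ -2.1463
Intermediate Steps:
18674/(-16840 - 2278) - 26512/22669 = 18674/(-19118) - 26512*1/22669 = 18674*(-1/19118) - 26512/22669 = -9337/9559 - 26512/22669 = -465088661/216692971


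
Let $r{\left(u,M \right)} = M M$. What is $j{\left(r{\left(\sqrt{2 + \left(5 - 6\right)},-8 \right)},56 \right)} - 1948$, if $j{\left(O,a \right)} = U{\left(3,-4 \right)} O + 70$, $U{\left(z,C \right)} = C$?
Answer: $-2134$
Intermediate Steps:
$r{\left(u,M \right)} = M^{2}$
$j{\left(O,a \right)} = 70 - 4 O$ ($j{\left(O,a \right)} = - 4 O + 70 = 70 - 4 O$)
$j{\left(r{\left(\sqrt{2 + \left(5 - 6\right)},-8 \right)},56 \right)} - 1948 = \left(70 - 4 \left(-8\right)^{2}\right) - 1948 = \left(70 - 256\right) - 1948 = -186 - 1948 = -2134$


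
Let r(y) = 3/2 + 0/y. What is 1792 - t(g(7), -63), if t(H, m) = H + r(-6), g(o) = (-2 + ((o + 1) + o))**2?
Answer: 3243/2 ≈ 1621.5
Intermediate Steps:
r(y) = 3/2 (r(y) = 3*(1/2) + 0 = 3/2 + 0 = 3/2)
g(o) = (-1 + 2*o)**2 (g(o) = (-2 + ((1 + o) + o))**2 = (-2 + (1 + 2*o))**2 = (-1 + 2*o)**2)
t(H, m) = 3/2 + H (t(H, m) = H + 3/2 = 3/2 + H)
1792 - t(g(7), -63) = 1792 - (3/2 + (-1 + 2*7)**2) = 1792 - (3/2 + (-1 + 14)**2) = 1792 - (3/2 + 13**2) = 1792 - (3/2 + 169) = 1792 - 1*341/2 = 1792 - 341/2 = 3243/2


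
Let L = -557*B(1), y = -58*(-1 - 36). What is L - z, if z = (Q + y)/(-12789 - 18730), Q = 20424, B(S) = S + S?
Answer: -35089596/31519 ≈ -1113.3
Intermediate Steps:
B(S) = 2*S
y = 2146 (y = -58*(-37) = 2146)
L = -1114 ≈ -1114.0
z = -22570/31519 (z = (20424 + 2146)/(-12789 - 18730) = 22570/(-31519) = 22570*(-1/31519) = -22570/31519 ≈ -0.71608)
L - z = -1114 - 1*(-22570/31519) = -1114 + 22570/31519 = -35089596/31519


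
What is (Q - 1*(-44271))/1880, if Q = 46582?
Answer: 90853/1880 ≈ 48.326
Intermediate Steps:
(Q - 1*(-44271))/1880 = (46582 - 1*(-44271))/1880 = (46582 + 44271)*(1/1880) = 90853*(1/1880) = 90853/1880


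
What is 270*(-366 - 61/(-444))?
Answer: -7309935/74 ≈ -98783.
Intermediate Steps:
270*(-366 - 61/(-444)) = 270*(-366 - 61*(-1/444)) = 270*(-366 + 61/444) = 270*(-162443/444) = -7309935/74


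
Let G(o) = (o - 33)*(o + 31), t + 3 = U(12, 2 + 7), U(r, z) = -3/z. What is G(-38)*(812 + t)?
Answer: 1205722/3 ≈ 4.0191e+5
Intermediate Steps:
t = -10/3 (t = -3 - 3/(2 + 7) = -3 - 3/9 = -3 - 3*⅑ = -3 - ⅓ = -10/3 ≈ -3.3333)
G(o) = (-33 + o)*(31 + o)
G(-38)*(812 + t) = (-1023 + (-38)² - 2*(-38))*(812 - 10/3) = (-1023 + 1444 + 76)*(2426/3) = 497*(2426/3) = 1205722/3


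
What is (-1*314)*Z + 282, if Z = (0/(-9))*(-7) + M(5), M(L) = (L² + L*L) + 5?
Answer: -16988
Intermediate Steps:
M(L) = 5 + 2*L² (M(L) = (L² + L²) + 5 = 2*L² + 5 = 5 + 2*L²)
Z = 55 (Z = (0/(-9))*(-7) + (5 + 2*5²) = (0*(-⅑))*(-7) + (5 + 2*25) = 0*(-7) + (5 + 50) = 0 + 55 = 55)
(-1*314)*Z + 282 = -1*314*55 + 282 = -314*55 + 282 = -17270 + 282 = -16988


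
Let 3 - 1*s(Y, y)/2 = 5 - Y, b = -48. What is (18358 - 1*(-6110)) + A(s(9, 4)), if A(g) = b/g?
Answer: 171252/7 ≈ 24465.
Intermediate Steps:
s(Y, y) = -4 + 2*Y (s(Y, y) = 6 - 2*(5 - Y) = 6 + (-10 + 2*Y) = -4 + 2*Y)
A(g) = -48/g
(18358 - 1*(-6110)) + A(s(9, 4)) = (18358 - 1*(-6110)) - 48/(-4 + 2*9) = (18358 + 6110) - 48/(-4 + 18) = 24468 - 48/14 = 24468 - 48*1/14 = 24468 - 24/7 = 171252/7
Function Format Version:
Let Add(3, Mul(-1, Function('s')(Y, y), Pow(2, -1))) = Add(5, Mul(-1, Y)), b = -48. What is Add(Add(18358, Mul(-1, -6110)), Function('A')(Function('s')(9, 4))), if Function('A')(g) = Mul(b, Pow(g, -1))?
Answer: Rational(171252, 7) ≈ 24465.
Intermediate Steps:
Function('s')(Y, y) = Add(-4, Mul(2, Y)) (Function('s')(Y, y) = Add(6, Mul(-2, Add(5, Mul(-1, Y)))) = Add(6, Add(-10, Mul(2, Y))) = Add(-4, Mul(2, Y)))
Function('A')(g) = Mul(-48, Pow(g, -1))
Add(Add(18358, Mul(-1, -6110)), Function('A')(Function('s')(9, 4))) = Add(Add(18358, Mul(-1, -6110)), Mul(-48, Pow(Add(-4, Mul(2, 9)), -1))) = Add(Add(18358, 6110), Mul(-48, Pow(Add(-4, 18), -1))) = Add(24468, Mul(-48, Pow(14, -1))) = Add(24468, Mul(-48, Rational(1, 14))) = Add(24468, Rational(-24, 7)) = Rational(171252, 7)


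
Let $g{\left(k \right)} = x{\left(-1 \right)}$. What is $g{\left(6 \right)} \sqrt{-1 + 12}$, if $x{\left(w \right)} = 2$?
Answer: $2 \sqrt{11} \approx 6.6332$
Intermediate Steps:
$g{\left(k \right)} = 2$
$g{\left(6 \right)} \sqrt{-1 + 12} = 2 \sqrt{-1 + 12} = 2 \sqrt{11}$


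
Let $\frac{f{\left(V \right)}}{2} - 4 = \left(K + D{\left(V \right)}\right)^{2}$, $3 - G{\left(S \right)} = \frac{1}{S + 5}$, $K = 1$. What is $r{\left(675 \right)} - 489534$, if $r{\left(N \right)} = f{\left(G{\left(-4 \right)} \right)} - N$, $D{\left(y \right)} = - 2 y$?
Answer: $-490183$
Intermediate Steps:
$G{\left(S \right)} = 3 - \frac{1}{5 + S}$ ($G{\left(S \right)} = 3 - \frac{1}{S + 5} = 3 - \frac{1}{5 + S}$)
$f{\left(V \right)} = 8 + 2 \left(1 - 2 V\right)^{2}$
$r{\left(N \right)} = 26 - N$ ($r{\left(N \right)} = \left(8 + 2 \left(-1 + 2 \frac{14 + 3 \left(-4\right)}{5 - 4}\right)^{2}\right) - N = \left(8 + 2 \left(-1 + 2 \frac{14 - 12}{1}\right)^{2}\right) - N = \left(8 + 2 \left(-1 + 2 \cdot 1 \cdot 2\right)^{2}\right) - N = \left(8 + 2 \left(-1 + 2 \cdot 2\right)^{2}\right) - N = \left(8 + 2 \left(-1 + 4\right)^{2}\right) - N = \left(8 + 2 \cdot 3^{2}\right) - N = \left(8 + 2 \cdot 9\right) - N = \left(8 + 18\right) - N = 26 - N$)
$r{\left(675 \right)} - 489534 = \left(26 - 675\right) - 489534 = -649 - 489534 = -490183$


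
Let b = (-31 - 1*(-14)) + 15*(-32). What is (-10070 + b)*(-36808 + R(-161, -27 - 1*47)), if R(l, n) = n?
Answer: 389732094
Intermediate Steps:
b = -497 (b = (-31 + 14) - 480 = -17 - 480 = -497)
(-10070 + b)*(-36808 + R(-161, -27 - 1*47)) = (-10070 - 497)*(-36808 + (-27 - 1*47)) = -10567*(-36808 + (-27 - 47)) = -10567*(-36808 - 74) = -10567*(-36882) = 389732094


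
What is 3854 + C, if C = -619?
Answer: 3235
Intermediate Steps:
3854 + C = 3854 - 619 = 3235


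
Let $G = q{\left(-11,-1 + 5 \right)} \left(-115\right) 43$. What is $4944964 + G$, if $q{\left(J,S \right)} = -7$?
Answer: $4979579$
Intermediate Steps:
$G = 34615$ ($G = \left(-7\right) \left(-115\right) 43 = 805 \cdot 43 = 34615$)
$4944964 + G = 4944964 + 34615 = 4979579$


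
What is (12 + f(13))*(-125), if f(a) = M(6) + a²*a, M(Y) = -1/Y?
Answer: -1656625/6 ≈ -2.7610e+5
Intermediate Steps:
f(a) = -⅙ + a³ (f(a) = -1/6 + a²*a = -1*⅙ + a³ = -⅙ + a³)
(12 + f(13))*(-125) = (12 + (-⅙ + 13³))*(-125) = (12 + (-⅙ + 2197))*(-125) = (12 + 13181/6)*(-125) = (13253/6)*(-125) = -1656625/6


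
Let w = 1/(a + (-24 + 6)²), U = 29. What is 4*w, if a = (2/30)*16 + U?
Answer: 60/5311 ≈ 0.011297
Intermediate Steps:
a = 451/15 (a = (2/30)*16 + 29 = (2*(1/30))*16 + 29 = (1/15)*16 + 29 = 16/15 + 29 = 451/15 ≈ 30.067)
w = 15/5311 (w = 1/(451/15 + (-24 + 6)²) = 1/(451/15 + (-18)²) = 1/(451/15 + 324) = 1/(5311/15) = 15/5311 ≈ 0.0028243)
4*w = 4*(15/5311) = 60/5311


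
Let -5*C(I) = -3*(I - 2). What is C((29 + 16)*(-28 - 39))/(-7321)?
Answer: 9051/36605 ≈ 0.24726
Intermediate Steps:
C(I) = -6/5 + 3*I/5 (C(I) = -(-3)*(I - 2)/5 = -(-3)*(-2 + I)/5 = -(6 - 3*I)/5 = -6/5 + 3*I/5)
C((29 + 16)*(-28 - 39))/(-7321) = (-6/5 + 3*((29 + 16)*(-28 - 39))/5)/(-7321) = (-6/5 + 3*(45*(-67))/5)*(-1/7321) = (-6/5 + (3/5)*(-3015))*(-1/7321) = (-6/5 - 1809)*(-1/7321) = -9051/5*(-1/7321) = 9051/36605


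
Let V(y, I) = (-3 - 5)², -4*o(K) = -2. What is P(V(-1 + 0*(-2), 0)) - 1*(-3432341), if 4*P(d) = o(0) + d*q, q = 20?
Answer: 27461289/8 ≈ 3.4327e+6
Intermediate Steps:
o(K) = ½ (o(K) = -¼*(-2) = ½)
V(y, I) = 64 (V(y, I) = (-8)² = 64)
P(d) = ⅛ + 5*d (P(d) = (½ + d*20)/4 = (½ + 20*d)/4 = ⅛ + 5*d)
P(V(-1 + 0*(-2), 0)) - 1*(-3432341) = (⅛ + 5*64) - 1*(-3432341) = (⅛ + 320) + 3432341 = 2561/8 + 3432341 = 27461289/8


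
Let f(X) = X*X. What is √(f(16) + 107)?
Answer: 11*√3 ≈ 19.053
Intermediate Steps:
f(X) = X²
√(f(16) + 107) = √(16² + 107) = √(256 + 107) = √363 = 11*√3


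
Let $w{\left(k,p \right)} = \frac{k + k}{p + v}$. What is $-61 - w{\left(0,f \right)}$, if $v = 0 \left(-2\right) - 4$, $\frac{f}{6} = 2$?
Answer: $-61$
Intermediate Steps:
$f = 12$ ($f = 6 \cdot 2 = 12$)
$v = -4$ ($v = 0 - 4 = -4$)
$w{\left(k,p \right)} = \frac{2 k}{-4 + p}$ ($w{\left(k,p \right)} = \frac{k + k}{p - 4} = \frac{2 k}{-4 + p}$)
$-61 - w{\left(0,f \right)} = -61 - 2 \cdot 0 \frac{1}{-4 + 12} = -61 - 2 \cdot 0 \cdot \frac{1}{8} = -61 - 0 = -61 + 0 = -61$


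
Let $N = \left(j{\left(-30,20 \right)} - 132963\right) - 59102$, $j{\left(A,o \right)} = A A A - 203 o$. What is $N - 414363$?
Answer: $-637488$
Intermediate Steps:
$j{\left(A,o \right)} = A^{3} - 203 o$ ($j{\left(A,o \right)} = A^{2} A - 203 o = A^{3} - 203 o$)
$N = -223125$ ($N = \left(\left(\left(-30\right)^{3} - 4060\right) - 132963\right) - 59102 = \left(\left(-27000 - 4060\right) - 132963\right) - 59102 = \left(-31060 - 132963\right) - 59102 = -164023 - 59102 = -223125$)
$N - 414363 = -223125 - 414363 = -637488$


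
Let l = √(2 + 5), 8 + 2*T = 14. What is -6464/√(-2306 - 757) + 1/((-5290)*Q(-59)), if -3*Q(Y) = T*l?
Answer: √7/37030 + 6464*I*√3063/3063 ≈ 7.1449e-5 + 116.8*I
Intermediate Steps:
T = 3 (T = -4 + (½)*14 = -4 + 7 = 3)
l = √7 ≈ 2.6458
Q(Y) = -√7
-6464/√(-2306 - 757) + 1/((-5290)*Q(-59)) = -6464/√(-2306 - 757) + 1/((-5290)*((-√7))) = -6464*(-I*√3063/3063) - (-1)*√7/37030 = -6464*(-I*√3063/3063) + √7/37030 = -(-6464)*I*√3063/3063 + √7/37030 = 6464*I*√3063/3063 + √7/37030 = √7/37030 + 6464*I*√3063/3063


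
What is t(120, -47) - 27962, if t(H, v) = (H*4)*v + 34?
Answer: -50488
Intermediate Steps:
t(H, v) = 34 + 4*H*v (t(H, v) = (4*H)*v + 34 = 4*H*v + 34 = 34 + 4*H*v)
t(120, -47) - 27962 = (34 + 4*120*(-47)) - 27962 = (34 - 22560) - 27962 = -22526 - 27962 = -50488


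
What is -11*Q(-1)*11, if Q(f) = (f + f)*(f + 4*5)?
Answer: 4598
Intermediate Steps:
Q(f) = 2*f*(20 + f) (Q(f) = (2*f)*(f + 20) = (2*f)*(20 + f) = 2*f*(20 + f))
-11*Q(-1)*11 = -22*(-1)*(20 - 1)*11 = -22*(-1)*19*11 = -11*(-38)*11 = 418*11 = 4598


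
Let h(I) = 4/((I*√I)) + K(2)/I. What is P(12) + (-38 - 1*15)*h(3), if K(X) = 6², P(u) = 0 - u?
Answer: -648 - 212*√3/9 ≈ -688.80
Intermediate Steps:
P(u) = -u
K(X) = 36
h(I) = 4/I^(3/2) + 36/I (h(I) = 4/((I*√I)) + 36/I = 4/(I^(3/2)) + 36/I = 4/I^(3/2) + 36/I)
P(12) + (-38 - 1*15)*h(3) = -1*12 + (-38 - 1*15)*(4/3^(3/2) + 36/3) = -12 + (-38 - 15)*(4*(√3/9) + 36*(⅓)) = -12 - 53*(4*√3/9 + 12) = -12 - 53*(12 + 4*√3/9) = -12 + (-636 - 212*√3/9) = -648 - 212*√3/9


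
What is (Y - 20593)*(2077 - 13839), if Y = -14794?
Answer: 416221894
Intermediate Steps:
(Y - 20593)*(2077 - 13839) = (-14794 - 20593)*(2077 - 13839) = -35387*(-11762) = 416221894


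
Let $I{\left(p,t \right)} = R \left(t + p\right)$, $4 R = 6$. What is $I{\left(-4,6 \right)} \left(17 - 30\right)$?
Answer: $-39$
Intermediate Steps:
$R = \frac{3}{2}$ ($R = \frac{1}{4} \cdot 6 = \frac{3}{2} \approx 1.5$)
$I{\left(p,t \right)} = \frac{3 p}{2} + \frac{3 t}{2}$ ($I{\left(p,t \right)} = \frac{3 \left(t + p\right)}{2} = \frac{3 \left(p + t\right)}{2} = \frac{3 p}{2} + \frac{3 t}{2}$)
$I{\left(-4,6 \right)} \left(17 - 30\right) = \left(\frac{3}{2} \left(-4\right) + \frac{3}{2} \cdot 6\right) \left(17 - 30\right) = \left(-6 + 9\right) \left(-13\right) = 3 \left(-13\right) = -39$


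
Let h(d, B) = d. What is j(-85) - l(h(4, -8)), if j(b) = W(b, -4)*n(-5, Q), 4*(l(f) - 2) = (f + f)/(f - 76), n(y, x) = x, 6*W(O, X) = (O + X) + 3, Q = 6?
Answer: -3167/36 ≈ -87.972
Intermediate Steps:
W(O, X) = ½ + O/6 + X/6 (W(O, X) = ((O + X) + 3)/6 = (3 + O + X)/6 = ½ + O/6 + X/6)
l(f) = 2 + f/(2*(-76 + f)) (l(f) = 2 + ((f + f)/(f - 76))/4 = 2 + ((2*f)/(-76 + f))/4 = 2 + (2*f/(-76 + f))/4 = 2 + f/(2*(-76 + f)))
j(b) = -1 + b (j(b) = (½ + b/6 + (⅙)*(-4))*6 = (½ + b/6 - ⅔)*6 = (-⅙ + b/6)*6 = -1 + b)
j(-85) - l(h(4, -8)) = (-1 - 85) - (-304 + 5*4)/(2*(-76 + 4)) = -86 - (-304 + 20)/(2*(-72)) = -86 - (-1)*(-284)/(2*72) = -86 - 1*71/36 = -86 - 71/36 = -3167/36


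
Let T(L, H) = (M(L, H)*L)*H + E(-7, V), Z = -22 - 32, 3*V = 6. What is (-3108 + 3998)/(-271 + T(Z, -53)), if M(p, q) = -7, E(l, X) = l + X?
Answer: -89/2031 ≈ -0.043821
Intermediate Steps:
V = 2 (V = (⅓)*6 = 2)
Z = -54
E(l, X) = X + l
T(L, H) = -5 - 7*H*L (T(L, H) = (-7*L)*H + (2 - 7) = -7*H*L - 5 = -5 - 7*H*L)
(-3108 + 3998)/(-271 + T(Z, -53)) = (-3108 + 3998)/(-271 + (-5 - 7*(-53)*(-54))) = 890/(-271 + (-5 - 20034)) = 890/(-271 - 20039) = 890/(-20310) = 890*(-1/20310) = -89/2031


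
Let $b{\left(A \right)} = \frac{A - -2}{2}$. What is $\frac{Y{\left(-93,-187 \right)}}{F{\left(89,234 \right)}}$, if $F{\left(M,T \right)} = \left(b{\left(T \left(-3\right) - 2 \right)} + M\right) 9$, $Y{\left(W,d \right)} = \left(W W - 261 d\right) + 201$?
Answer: $- \frac{19219}{786} \approx -24.452$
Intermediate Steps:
$Y{\left(W,d \right)} = 201 + W^{2} - 261 d$ ($Y{\left(W,d \right)} = \left(W^{2} - 261 d\right) + 201 = 201 + W^{2} - 261 d$)
$b{\left(A \right)} = 1 + \frac{A}{2}$ ($b{\left(A \right)} = \left(A + 2\right) \frac{1}{2} = \left(2 + A\right) \frac{1}{2} = 1 + \frac{A}{2}$)
$F{\left(M,T \right)} = 9 M - \frac{27 T}{2}$ ($F{\left(M,T \right)} = \left(\left(1 + \frac{T \left(-3\right) - 2}{2}\right) + M\right) 9 = \left(\left(1 + \frac{- 3 T - 2}{2}\right) + M\right) 9 = \left(\left(1 + \frac{-2 - 3 T}{2}\right) + M\right) 9 = \left(\left(1 - \left(1 + \frac{3 T}{2}\right)\right) + M\right) 9 = \left(- \frac{3 T}{2} + M\right) 9 = \left(M - \frac{3 T}{2}\right) 9 = 9 M - \frac{27 T}{2}$)
$\frac{Y{\left(-93,-187 \right)}}{F{\left(89,234 \right)}} = \frac{201 + \left(-93\right)^{2} - -48807}{9 \cdot 89 - 3159} = \frac{201 + 8649 + 48807}{801 - 3159} = \frac{57657}{-2358} = 57657 \left(- \frac{1}{2358}\right) = - \frac{19219}{786}$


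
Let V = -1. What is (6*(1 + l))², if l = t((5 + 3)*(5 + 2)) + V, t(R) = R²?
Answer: 354041856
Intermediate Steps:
l = 3135 (l = ((5 + 3)*(5 + 2))² - 1 = (8*7)² - 1 = 56² - 1 = 3136 - 1 = 3135)
(6*(1 + l))² = (6*(1 + 3135))² = (6*3136)² = 18816² = 354041856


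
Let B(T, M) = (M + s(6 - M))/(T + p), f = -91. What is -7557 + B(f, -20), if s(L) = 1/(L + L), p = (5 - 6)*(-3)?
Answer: -34579793/4576 ≈ -7556.8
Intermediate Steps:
p = 3 (p = -1*(-3) = 3)
s(L) = 1/(2*L)
B(T, M) = (M + 1/(2*(6 - M)))/(3 + T) (B(T, M) = (M + 1/(2*(6 - M)))/(T + 3) = (M + 1/(2*(6 - M)))/(3 + T))
-7557 + B(f, -20) = -7557 + (-½ - 20*(-6 - 20))/((-6 - 20)*(3 - 91)) = -7557 + (-½ - 20*(-26))/(-26*(-88)) = -7557 - 1/26*(-1/88)*(-½ + 520) = -7557 - 1/26*(-1/88)*1039/2 = -7557 + 1039/4576 = -34579793/4576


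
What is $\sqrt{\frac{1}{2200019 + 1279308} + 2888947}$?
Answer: $\frac{3 \sqrt{3885863666491955010}}{3479327} \approx 1699.7$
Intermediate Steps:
$\sqrt{\frac{1}{2200019 + 1279308} + 2888947} = \sqrt{\frac{1}{3479327} + 2888947} = \sqrt{\frac{10051591298670}{3479327}} = \frac{3 \sqrt{3885863666491955010}}{3479327}$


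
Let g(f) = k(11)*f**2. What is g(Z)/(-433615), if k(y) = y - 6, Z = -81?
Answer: -6561/86723 ≈ -0.075655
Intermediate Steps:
k(y) = -6 + y
g(f) = 5*f**2 (g(f) = (-6 + 11)*f**2 = 5*f**2)
g(Z)/(-433615) = (5*(-81)**2)/(-433615) = (5*6561)*(-1/433615) = 32805*(-1/433615) = -6561/86723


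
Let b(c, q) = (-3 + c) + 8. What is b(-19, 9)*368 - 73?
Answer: -5225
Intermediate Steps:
b(c, q) = 5 + c
b(-19, 9)*368 - 73 = (5 - 19)*368 - 73 = -14*368 - 73 = -5152 - 73 = -5225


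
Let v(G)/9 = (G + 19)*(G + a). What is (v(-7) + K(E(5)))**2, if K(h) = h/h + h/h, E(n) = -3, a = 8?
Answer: 12100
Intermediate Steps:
v(G) = 9*(8 + G)*(19 + G) (v(G) = 9*((G + 19)*(G + 8)) = 9*((19 + G)*(8 + G)) = 9*((8 + G)*(19 + G)) = 9*(8 + G)*(19 + G))
K(h) = 2 (K(h) = 1 + 1 = 2)
(v(-7) + K(E(5)))**2 = ((1368 + 9*(-7)**2 + 243*(-7)) + 2)**2 = ((1368 + 9*49 - 1701) + 2)**2 = ((1368 + 441 - 1701) + 2)**2 = (108 + 2)**2 = 110**2 = 12100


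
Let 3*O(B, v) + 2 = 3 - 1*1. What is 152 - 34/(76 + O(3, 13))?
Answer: 5759/38 ≈ 151.55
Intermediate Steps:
O(B, v) = 0 (O(B, v) = -⅔ + (3 - 1*1)/3 = -⅔ + (3 - 1)/3 = -⅔ + (⅓)*2 = -⅔ + ⅔ = 0)
152 - 34/(76 + O(3, 13)) = 152 - 34/(76 + 0) = 152 - 34/76 = 152 - 34*1/76 = 152 - 17/38 = 5759/38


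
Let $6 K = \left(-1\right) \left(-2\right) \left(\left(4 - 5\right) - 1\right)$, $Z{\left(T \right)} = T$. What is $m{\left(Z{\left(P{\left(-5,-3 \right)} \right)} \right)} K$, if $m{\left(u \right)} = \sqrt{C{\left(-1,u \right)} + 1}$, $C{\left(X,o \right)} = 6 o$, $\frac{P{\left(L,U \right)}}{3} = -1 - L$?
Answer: $- \frac{2 \sqrt{73}}{3} \approx -5.696$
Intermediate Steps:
$P{\left(L,U \right)} = -3 - 3 L$ ($P{\left(L,U \right)} = 3 \left(-1 - L\right) = -3 - 3 L$)
$m{\left(u \right)} = \sqrt{1 + 6 u}$ ($m{\left(u \right)} = \sqrt{6 u + 1} = \sqrt{1 + 6 u}$)
$K = - \frac{2}{3}$ ($K = \frac{\left(-1\right) \left(-2\right) \left(\left(4 - 5\right) - 1\right)}{6} = \frac{2 \left(-1 - 1\right)}{6} = \frac{2 \left(-2\right)}{6} = \frac{1}{6} \left(-4\right) = - \frac{2}{3} \approx -0.66667$)
$m{\left(Z{\left(P{\left(-5,-3 \right)} \right)} \right)} K = \sqrt{1 + 6 \left(-3 - -15\right)} \left(- \frac{2}{3}\right) = \sqrt{1 + 6 \left(-3 + 15\right)} \left(- \frac{2}{3}\right) = \sqrt{1 + 6 \cdot 12} \left(- \frac{2}{3}\right) = \sqrt{1 + 72} \left(- \frac{2}{3}\right) = \sqrt{73} \left(- \frac{2}{3}\right) = - \frac{2 \sqrt{73}}{3}$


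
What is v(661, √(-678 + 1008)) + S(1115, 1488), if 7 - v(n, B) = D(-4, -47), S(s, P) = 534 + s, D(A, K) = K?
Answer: 1703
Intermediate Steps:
v(n, B) = 54 (v(n, B) = 7 - 1*(-47) = 7 + 47 = 54)
v(661, √(-678 + 1008)) + S(1115, 1488) = 54 + (534 + 1115) = 54 + 1649 = 1703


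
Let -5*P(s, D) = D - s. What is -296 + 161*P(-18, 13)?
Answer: -6471/5 ≈ -1294.2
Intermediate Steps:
P(s, D) = -D/5 + s/5 (P(s, D) = -(D - s)/5 = -D/5 + s/5)
-296 + 161*P(-18, 13) = -296 + 161*(-⅕*13 + (⅕)*(-18)) = -296 + 161*(-13/5 - 18/5) = -296 + 161*(-31/5) = -296 - 4991/5 = -6471/5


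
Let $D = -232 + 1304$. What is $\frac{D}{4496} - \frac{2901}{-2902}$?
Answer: $\frac{1009615}{815462} \approx 1.2381$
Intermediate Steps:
$D = 1072$
$\frac{D}{4496} - \frac{2901}{-2902} = \frac{1072}{4496} - \frac{2901}{-2902} = 1072 \cdot \frac{1}{4496} - - \frac{2901}{2902} = \frac{67}{281} + \frac{2901}{2902} = \frac{1009615}{815462}$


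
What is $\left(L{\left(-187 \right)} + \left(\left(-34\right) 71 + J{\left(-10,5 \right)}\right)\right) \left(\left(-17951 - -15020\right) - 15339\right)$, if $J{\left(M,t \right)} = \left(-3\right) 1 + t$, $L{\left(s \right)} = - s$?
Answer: $40650750$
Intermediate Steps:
$J{\left(M,t \right)} = -3 + t$
$\left(L{\left(-187 \right)} + \left(\left(-34\right) 71 + J{\left(-10,5 \right)}\right)\right) \left(\left(-17951 - -15020\right) - 15339\right) = \left(\left(-1\right) \left(-187\right) + \left(\left(-34\right) 71 + \left(-3 + 5\right)\right)\right) \left(\left(-17951 - -15020\right) - 15339\right) = \left(187 + \left(-2414 + 2\right)\right) \left(\left(-17951 + 15020\right) - 15339\right) = \left(187 - 2412\right) \left(-2931 - 15339\right) = \left(-2225\right) \left(-18270\right) = 40650750$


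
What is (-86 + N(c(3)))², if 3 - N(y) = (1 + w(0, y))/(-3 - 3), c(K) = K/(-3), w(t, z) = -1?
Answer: 6889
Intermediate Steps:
c(K) = -K/3 (c(K) = K*(-⅓) = -K/3)
N(y) = 3 (N(y) = 3 - (1 - 1)/(-3 - 3) = 3 - 0/(-6) = 3 - 0*(-1)/6 = 3 - 1*0 = 3 + 0 = 3)
(-86 + N(c(3)))² = (-86 + 3)² = (-83)² = 6889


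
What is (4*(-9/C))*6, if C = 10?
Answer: -108/5 ≈ -21.600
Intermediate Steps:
(4*(-9/C))*6 = (4*(-9/10))*6 = -18/5*6 = -108/5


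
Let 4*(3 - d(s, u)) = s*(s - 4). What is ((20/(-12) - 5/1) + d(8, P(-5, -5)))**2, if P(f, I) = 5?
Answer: 1225/9 ≈ 136.11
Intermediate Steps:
d(s, u) = 3 - s*(-4 + s)/4 (d(s, u) = 3 - s*(s - 4)/4 = 3 - s*(-4 + s)/4)
((20/(-12) - 5/1) + d(8, P(-5, -5)))**2 = ((20/(-12) - 5/1) + (3 + 8 - 1/4*8**2))**2 = ((20*(-1/12) - 5*1) + (3 + 8 - 1/4*64))**2 = ((-5/3 - 5) + (3 + 8 - 16))**2 = (-20/3 - 5)**2 = (-35/3)**2 = 1225/9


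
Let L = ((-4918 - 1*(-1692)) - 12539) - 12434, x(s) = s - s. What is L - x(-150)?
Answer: -28199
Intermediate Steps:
x(s) = 0
L = -28199 (L = ((-4918 + 1692) - 12539) - 12434 = (-3226 - 12539) - 12434 = -15765 - 12434 = -28199)
L - x(-150) = -28199 - 1*0 = -28199 + 0 = -28199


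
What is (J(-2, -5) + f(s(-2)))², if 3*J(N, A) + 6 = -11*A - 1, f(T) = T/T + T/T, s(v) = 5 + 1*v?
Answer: 324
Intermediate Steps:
s(v) = 5 + v
f(T) = 2 (f(T) = 1 + 1 = 2)
J(N, A) = -7/3 - 11*A/3 (J(N, A) = -2 + (-11*A - 1)/3 = -2 + (-1 - 11*A)/3 = -2 + (-⅓ - 11*A/3) = -7/3 - 11*A/3)
(J(-2, -5) + f(s(-2)))² = ((-7/3 - 11/3*(-5)) + 2)² = ((-7/3 + 55/3) + 2)² = (16 + 2)² = 18² = 324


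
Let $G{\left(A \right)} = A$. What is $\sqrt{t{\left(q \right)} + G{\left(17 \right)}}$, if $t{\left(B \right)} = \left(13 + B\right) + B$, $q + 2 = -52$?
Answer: $i \sqrt{78} \approx 8.8318 i$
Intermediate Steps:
$q = -54$ ($q = -2 - 52 = -54$)
$t{\left(B \right)} = 13 + 2 B$
$\sqrt{t{\left(q \right)} + G{\left(17 \right)}} = \sqrt{\left(13 + 2 \left(-54\right)\right) + 17} = \sqrt{\left(13 - 108\right) + 17} = \sqrt{-95 + 17} = \sqrt{-78} = i \sqrt{78}$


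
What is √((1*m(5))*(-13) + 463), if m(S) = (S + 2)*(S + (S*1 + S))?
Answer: I*√902 ≈ 30.033*I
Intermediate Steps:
m(S) = 3*S*(2 + S) (m(S) = (2 + S)*(S + (S + S)) = (2 + S)*(S + 2*S) = (2 + S)*(3*S) = 3*S*(2 + S))
√((1*m(5))*(-13) + 463) = √((1*(3*5*(2 + 5)))*(-13) + 463) = √((1*(3*5*7))*(-13) + 463) = √((1*105)*(-13) + 463) = √(105*(-13) + 463) = √(-1365 + 463) = √(-902) = I*√902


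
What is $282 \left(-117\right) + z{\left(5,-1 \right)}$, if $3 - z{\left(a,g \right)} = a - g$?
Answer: $-32997$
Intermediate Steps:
$z{\left(a,g \right)} = 3 + g - a$ ($z{\left(a,g \right)} = 3 - \left(a - g\right) = 3 + g - a$)
$282 \left(-117\right) + z{\left(5,-1 \right)} = 282 \left(-117\right) - 3 = -32994 - 3 = -32997$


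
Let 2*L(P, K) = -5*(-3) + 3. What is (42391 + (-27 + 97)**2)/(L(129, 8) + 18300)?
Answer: 47291/18309 ≈ 2.5829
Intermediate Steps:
L(P, K) = 9 (L(P, K) = (-5*(-3) + 3)/2 = (15 + 3)/2 = (1/2)*18 = 9)
(42391 + (-27 + 97)**2)/(L(129, 8) + 18300) = (42391 + (-27 + 97)**2)/(9 + 18300) = (42391 + 70**2)/18309 = (42391 + 4900)*(1/18309) = 47291*(1/18309) = 47291/18309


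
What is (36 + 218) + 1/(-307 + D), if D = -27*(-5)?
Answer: 43687/172 ≈ 253.99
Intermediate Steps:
D = 135
(36 + 218) + 1/(-307 + D) = (36 + 218) + 1/(-307 + 135) = 254 + 1/(-172) = 254 - 1/172 = 43687/172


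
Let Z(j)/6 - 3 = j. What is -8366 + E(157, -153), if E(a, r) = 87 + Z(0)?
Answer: -8261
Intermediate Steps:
Z(j) = 18 + 6*j
E(a, r) = 105 (E(a, r) = 87 + (18 + 6*0) = 87 + (18 + 0) = 87 + 18 = 105)
-8366 + E(157, -153) = -8366 + 105 = -8261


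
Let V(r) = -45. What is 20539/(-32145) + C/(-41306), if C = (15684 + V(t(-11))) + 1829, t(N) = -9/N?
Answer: -704946397/663890685 ≈ -1.0618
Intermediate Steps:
C = 17468 (C = (15684 - 45) + 1829 = 15639 + 1829 = 17468)
20539/(-32145) + C/(-41306) = 20539/(-32145) + 17468/(-41306) = 20539*(-1/32145) + 17468*(-1/41306) = -20539/32145 - 8734/20653 = -704946397/663890685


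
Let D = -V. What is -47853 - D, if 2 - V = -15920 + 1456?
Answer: -33387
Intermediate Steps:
V = 14466 (V = 2 - (-15920 + 1456) = 2 - 1*(-14464) = 2 + 14464 = 14466)
D = -14466 (D = -1*14466 = -14466)
-47853 - D = -47853 - 1*(-14466) = -47853 + 14466 = -33387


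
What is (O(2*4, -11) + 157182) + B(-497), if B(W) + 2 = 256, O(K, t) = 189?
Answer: 157625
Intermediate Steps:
B(W) = 254 (B(W) = -2 + 256 = 254)
(O(2*4, -11) + 157182) + B(-497) = (189 + 157182) + 254 = 157371 + 254 = 157625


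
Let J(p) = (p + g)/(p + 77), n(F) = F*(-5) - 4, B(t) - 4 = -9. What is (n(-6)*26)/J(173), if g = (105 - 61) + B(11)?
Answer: 42250/53 ≈ 797.17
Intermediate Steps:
B(t) = -5 (B(t) = 4 - 9 = -5)
n(F) = -4 - 5*F (n(F) = -5*F - 4 = -4 - 5*F)
g = 39 (g = (105 - 61) - 5 = 44 - 5 = 39)
J(p) = (39 + p)/(77 + p) (J(p) = (p + 39)/(p + 77) = (39 + p)/(77 + p))
(n(-6)*26)/J(173) = ((-4 - 5*(-6))*26)/(((39 + 173)/(77 + 173))) = ((-4 + 30)*26)/((212/250)) = (26*26)/(((1/250)*212)) = 676/(106/125) = 676*(125/106) = 42250/53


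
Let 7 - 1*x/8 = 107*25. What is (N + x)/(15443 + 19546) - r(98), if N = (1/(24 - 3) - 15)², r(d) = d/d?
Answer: -24744257/15430149 ≈ -1.6036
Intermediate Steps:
x = -21344 (x = 56 - 856*25 = 56 - 8*2675 = 56 - 21400 = -21344)
r(d) = 1
N = 98596/441 (N = (1/21 - 15)² = (-314/21)² = 98596/441 ≈ 223.57)
(N + x)/(15443 + 19546) - r(98) = (98596/441 - 21344)/(15443 + 19546) - 1*1 = -9314108/441/34989 - 1 = -9314108/441*1/34989 - 1 = -9314108/15430149 - 1 = -24744257/15430149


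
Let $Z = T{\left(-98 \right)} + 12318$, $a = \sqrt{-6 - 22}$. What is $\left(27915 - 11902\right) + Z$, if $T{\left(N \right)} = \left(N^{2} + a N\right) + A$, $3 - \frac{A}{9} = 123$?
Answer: $36855 - 196 i \sqrt{7} \approx 36855.0 - 518.57 i$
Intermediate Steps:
$a = 2 i \sqrt{7}$ ($a = \sqrt{-28} = 2 i \sqrt{7} \approx 5.2915 i$)
$A = -1080$ ($A = 27 - 1107 = -1080$)
$T{\left(N \right)} = -1080 + N^{2} + 2 i N \sqrt{7}$ ($T{\left(N \right)} = \left(N^{2} + 2 i \sqrt{7} N\right) - 1080 = \left(N^{2} + 2 i N \sqrt{7}\right) - 1080 = -1080 + N^{2} + 2 i N \sqrt{7}$)
$Z = 20842 - 196 i \sqrt{7}$ ($Z = \left(-1080 + \left(-98\right)^{2} + 2 i \left(-98\right) \sqrt{7}\right) + 12318 = \left(-1080 + 9604 - 196 i \sqrt{7}\right) + 12318 = \left(8524 - 196 i \sqrt{7}\right) + 12318 = 20842 - 196 i \sqrt{7} \approx 20842.0 - 518.57 i$)
$\left(27915 - 11902\right) + Z = \left(27915 - 11902\right) + \left(20842 - 196 i \sqrt{7}\right) = 16013 + \left(20842 - 196 i \sqrt{7}\right) = 36855 - 196 i \sqrt{7}$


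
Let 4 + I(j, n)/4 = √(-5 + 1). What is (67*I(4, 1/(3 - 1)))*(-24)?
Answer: 25728 - 12864*I ≈ 25728.0 - 12864.0*I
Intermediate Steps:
I(j, n) = -16 + 8*I (I(j, n) = -16 + 4*√(-5 + 1) = -16 + 4*√(-4) = -16 + 4*(2*I) = -16 + 8*I)
(67*I(4, 1/(3 - 1)))*(-24) = (67*(-16 + 8*I))*(-24) = (-1072 + 536*I)*(-24) = 25728 - 12864*I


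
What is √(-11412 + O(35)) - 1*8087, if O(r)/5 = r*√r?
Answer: -8087 + I*√(11412 - 175*√35) ≈ -8087.0 + 101.87*I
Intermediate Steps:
O(r) = 5*r^(3/2) (O(r) = 5*(r*√r) = 5*r^(3/2))
√(-11412 + O(35)) - 1*8087 = √(-11412 + 5*35^(3/2)) - 1*8087 = √(-11412 + 5*(35*√35)) - 8087 = √(-11412 + 175*√35) - 8087 = -8087 + √(-11412 + 175*√35)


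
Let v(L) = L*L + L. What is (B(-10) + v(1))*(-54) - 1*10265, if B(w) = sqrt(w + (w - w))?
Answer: -10373 - 54*I*sqrt(10) ≈ -10373.0 - 170.76*I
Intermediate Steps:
B(w) = sqrt(w) (B(w) = sqrt(w + 0) = sqrt(w))
v(L) = L + L**2 (v(L) = L**2 + L = L + L**2)
(B(-10) + v(1))*(-54) - 1*10265 = (sqrt(-10) + 1*(1 + 1))*(-54) - 1*10265 = (I*sqrt(10) + 1*2)*(-54) - 10265 = (I*sqrt(10) + 2)*(-54) - 10265 = (2 + I*sqrt(10))*(-54) - 10265 = (-108 - 54*I*sqrt(10)) - 10265 = -10373 - 54*I*sqrt(10)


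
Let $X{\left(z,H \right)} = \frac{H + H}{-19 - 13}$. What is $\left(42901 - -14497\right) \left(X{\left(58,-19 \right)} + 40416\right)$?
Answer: $\frac{18558925825}{8} \approx 2.3199 \cdot 10^{9}$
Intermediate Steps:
$X{\left(z,H \right)} = - \frac{H}{16}$ ($X{\left(z,H \right)} = \frac{2 H}{-32} = 2 H \left(- \frac{1}{32}\right) = - \frac{H}{16}$)
$\left(42901 - -14497\right) \left(X{\left(58,-19 \right)} + 40416\right) = \left(42901 - -14497\right) \left(\left(- \frac{1}{16}\right) \left(-19\right) + 40416\right) = \left(42901 + 14497\right) \left(\frac{19}{16} + 40416\right) = 57398 \cdot \frac{646675}{16} = \frac{18558925825}{8}$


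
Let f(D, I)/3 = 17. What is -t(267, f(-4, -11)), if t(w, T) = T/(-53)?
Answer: 51/53 ≈ 0.96226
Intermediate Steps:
f(D, I) = 51 (f(D, I) = 3*17 = 51)
t(w, T) = -T/53 (t(w, T) = T*(-1/53) = -T/53)
-t(267, f(-4, -11)) = -(-1)*51/53 = -1*(-51/53) = 51/53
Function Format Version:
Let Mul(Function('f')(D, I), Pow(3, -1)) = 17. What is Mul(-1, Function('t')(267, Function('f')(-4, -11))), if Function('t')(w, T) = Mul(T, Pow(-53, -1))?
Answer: Rational(51, 53) ≈ 0.96226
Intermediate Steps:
Function('f')(D, I) = 51 (Function('f')(D, I) = Mul(3, 17) = 51)
Function('t')(w, T) = Mul(Rational(-1, 53), T) (Function('t')(w, T) = Mul(T, Rational(-1, 53)) = Mul(Rational(-1, 53), T))
Mul(-1, Function('t')(267, Function('f')(-4, -11))) = Mul(-1, Mul(Rational(-1, 53), 51)) = Mul(-1, Rational(-51, 53)) = Rational(51, 53)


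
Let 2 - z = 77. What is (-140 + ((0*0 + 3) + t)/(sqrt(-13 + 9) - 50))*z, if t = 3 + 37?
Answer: 13226625/1252 + 3225*I/1252 ≈ 10564.0 + 2.5759*I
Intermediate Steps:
t = 40
z = -75 (z = 2 - 1*77 = 2 - 77 = -75)
(-140 + ((0*0 + 3) + t)/(sqrt(-13 + 9) - 50))*z = (-140 + ((0*0 + 3) + 40)/(sqrt(-13 + 9) - 50))*(-75) = (-140 + ((0 + 3) + 40)/(sqrt(-4) - 50))*(-75) = (-140 + (3 + 40)/(2*I - 50))*(-75) = (-140 + 43/(-50 + 2*I))*(-75) = (-140 + 43*((-50 - 2*I)/2504))*(-75) = (-140 + 43*(-50 - 2*I)/2504)*(-75) = 10500 - 3225*(-50 - 2*I)/2504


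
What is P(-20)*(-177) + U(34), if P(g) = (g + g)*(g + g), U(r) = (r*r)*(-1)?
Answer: -284356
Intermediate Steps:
U(r) = -r² (U(r) = r²*(-1) = -r²)
P(g) = 4*g² (P(g) = (2*g)*(2*g) = 4*g²)
P(-20)*(-177) + U(34) = (4*(-20)²)*(-177) - 1*34² = (4*400)*(-177) - 1*1156 = 1600*(-177) - 1156 = -283200 - 1156 = -284356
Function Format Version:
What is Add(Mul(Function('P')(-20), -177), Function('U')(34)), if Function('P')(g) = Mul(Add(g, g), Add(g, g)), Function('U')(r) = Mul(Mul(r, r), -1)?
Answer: -284356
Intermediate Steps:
Function('U')(r) = Mul(-1, Pow(r, 2)) (Function('U')(r) = Mul(Pow(r, 2), -1) = Mul(-1, Pow(r, 2)))
Function('P')(g) = Mul(4, Pow(g, 2)) (Function('P')(g) = Mul(Mul(2, g), Mul(2, g)) = Mul(4, Pow(g, 2)))
Add(Mul(Function('P')(-20), -177), Function('U')(34)) = Add(Mul(Mul(4, Pow(-20, 2)), -177), Mul(-1, Pow(34, 2))) = Add(Mul(Mul(4, 400), -177), Mul(-1, 1156)) = Add(Mul(1600, -177), -1156) = Add(-283200, -1156) = -284356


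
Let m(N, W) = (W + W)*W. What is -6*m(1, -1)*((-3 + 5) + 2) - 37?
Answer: -85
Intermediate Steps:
m(N, W) = 2*W² (m(N, W) = (2*W)*W = 2*W²)
-6*m(1, -1)*((-3 + 5) + 2) - 37 = -6*2*(-1)²*((-3 + 5) + 2) - 37 = -6*2*1*(2 + 2) - 37 = -12*4 - 37 = -6*8 - 37 = -48 - 37 = -85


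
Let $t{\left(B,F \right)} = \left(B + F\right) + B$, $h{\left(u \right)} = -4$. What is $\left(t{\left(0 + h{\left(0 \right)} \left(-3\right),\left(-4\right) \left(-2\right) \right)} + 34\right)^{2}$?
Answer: $4356$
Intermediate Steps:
$t{\left(B,F \right)} = F + 2 B$
$\left(t{\left(0 + h{\left(0 \right)} \left(-3\right),\left(-4\right) \left(-2\right) \right)} + 34\right)^{2} = \left(\left(\left(-4\right) \left(-2\right) + 2 \left(0 - -12\right)\right) + 34\right)^{2} = \left(\left(8 + 2 \left(0 + 12\right)\right) + 34\right)^{2} = \left(\left(8 + 2 \cdot 12\right) + 34\right)^{2} = \left(\left(8 + 24\right) + 34\right)^{2} = \left(32 + 34\right)^{2} = 66^{2} = 4356$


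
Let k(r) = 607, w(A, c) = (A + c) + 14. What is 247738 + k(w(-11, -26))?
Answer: 248345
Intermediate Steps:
w(A, c) = 14 + A + c
247738 + k(w(-11, -26)) = 247738 + 607 = 248345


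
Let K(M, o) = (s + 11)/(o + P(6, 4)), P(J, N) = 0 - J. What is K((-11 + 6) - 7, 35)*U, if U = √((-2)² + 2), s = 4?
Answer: 15*√6/29 ≈ 1.2670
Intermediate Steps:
P(J, N) = -J
U = √6 (U = √(4 + 2) = √6 ≈ 2.4495)
K(M, o) = 15/(-6 + o) (K(M, o) = (4 + 11)/(o - 1*6) = 15/(o - 6) = 15/(-6 + o))
K((-11 + 6) - 7, 35)*U = (15/(-6 + 35))*√6 = (15/29)*√6 = (15*(1/29))*√6 = 15*√6/29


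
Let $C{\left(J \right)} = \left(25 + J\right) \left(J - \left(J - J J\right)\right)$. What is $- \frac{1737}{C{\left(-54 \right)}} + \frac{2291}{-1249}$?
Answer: $- \frac{21285179}{11735604} \approx -1.8137$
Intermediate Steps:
$C{\left(J \right)} = J^{2} \left(25 + J\right)$ ($C{\left(J \right)} = \left(25 + J\right) \left(J + \left(J^{2} - J\right)\right) = \left(25 + J\right) J^{2} = J^{2} \left(25 + J\right)$)
$- \frac{1737}{C{\left(-54 \right)}} + \frac{2291}{-1249} = - \frac{1737}{\left(-54\right)^{2} \left(25 - 54\right)} + \frac{2291}{-1249} = - \frac{1737}{2916 \left(-29\right)} + 2291 \left(- \frac{1}{1249}\right) = - \frac{1737}{-84564} - \frac{2291}{1249} = \left(-1737\right) \left(- \frac{1}{84564}\right) - \frac{2291}{1249} = \frac{193}{9396} - \frac{2291}{1249} = - \frac{21285179}{11735604}$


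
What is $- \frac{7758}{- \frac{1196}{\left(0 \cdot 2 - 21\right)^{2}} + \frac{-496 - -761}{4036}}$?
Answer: $\frac{13808278008}{4710191} \approx 2931.6$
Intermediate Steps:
$- \frac{7758}{- \frac{1196}{\left(0 \cdot 2 - 21\right)^{2}} + \frac{-496 - -761}{4036}} = - \frac{7758}{- \frac{1196}{\left(0 - 21\right)^{2}} + \left(-496 + 761\right) \frac{1}{4036}} = - \frac{7758}{- \frac{1196}{\left(-21\right)^{2}} + 265 \cdot \frac{1}{4036}} = - \frac{7758}{- \frac{1196}{441} + \frac{265}{4036}} = - \frac{7758}{- \frac{4710191}{1779876}} = \left(-7758\right) \left(- \frac{1779876}{4710191}\right) = \frac{13808278008}{4710191}$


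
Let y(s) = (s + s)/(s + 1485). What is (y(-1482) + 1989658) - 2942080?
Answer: -953410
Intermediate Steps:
y(s) = 2*s/(1485 + s) (y(s) = (2*s)/(1485 + s) = 2*s/(1485 + s))
(y(-1482) + 1989658) - 2942080 = (2*(-1482)/(1485 - 1482) + 1989658) - 2942080 = (2*(-1482)/3 + 1989658) - 2942080 = (2*(-1482)*(⅓) + 1989658) - 2942080 = (-988 + 1989658) - 2942080 = 1988670 - 2942080 = -953410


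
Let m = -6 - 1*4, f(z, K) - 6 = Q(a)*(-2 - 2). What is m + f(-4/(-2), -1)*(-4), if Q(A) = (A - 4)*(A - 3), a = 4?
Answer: -34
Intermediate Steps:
Q(A) = (-4 + A)*(-3 + A)
f(z, K) = 6 (f(z, K) = 6 + (12 + 4² - 7*4)*(-2 - 2) = 6 + (12 + 16 - 28)*(-4) = 6 + 0*(-4) = 6 + 0 = 6)
m = -10 (m = -6 - 4 = -10)
m + f(-4/(-2), -1)*(-4) = -10 + 6*(-4) = -10 - 24 = -34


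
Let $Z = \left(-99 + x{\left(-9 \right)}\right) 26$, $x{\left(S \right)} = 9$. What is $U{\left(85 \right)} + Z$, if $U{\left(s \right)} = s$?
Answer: $-2255$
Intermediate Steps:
$Z = -2340$ ($Z = \left(-99 + 9\right) 26 = \left(-90\right) 26 = -2340$)
$U{\left(85 \right)} + Z = 85 - 2340 = -2255$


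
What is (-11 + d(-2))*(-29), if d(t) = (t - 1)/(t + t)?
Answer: 1189/4 ≈ 297.25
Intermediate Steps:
d(t) = (-1 + t)/(2*t) (d(t) = (-1 + t)/((2*t)) = (-1 + t)*(1/(2*t)) = (-1 + t)/(2*t))
(-11 + d(-2))*(-29) = (-11 + (1/2)*(-1 - 2)/(-2))*(-29) = (-11 + (1/2)*(-1/2)*(-3))*(-29) = (-11 + 3/4)*(-29) = -41/4*(-29) = 1189/4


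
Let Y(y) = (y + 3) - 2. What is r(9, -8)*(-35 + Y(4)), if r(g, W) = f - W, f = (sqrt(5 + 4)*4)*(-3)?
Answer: 840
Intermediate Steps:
f = -36 (f = (sqrt(9)*4)*(-3) = (3*4)*(-3) = 12*(-3) = -36)
Y(y) = 1 + y (Y(y) = (3 + y) - 2 = 1 + y)
r(g, W) = -36 - W
r(9, -8)*(-35 + Y(4)) = (-36 - 1*(-8))*(-35 + (1 + 4)) = (-36 + 8)*(-35 + 5) = -28*(-30) = 840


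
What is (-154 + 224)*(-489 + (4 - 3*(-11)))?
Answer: -31640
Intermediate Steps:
(-154 + 224)*(-489 + (4 - 3*(-11))) = 70*(-489 + (4 + 33)) = 70*(-489 + 37) = 70*(-452) = -31640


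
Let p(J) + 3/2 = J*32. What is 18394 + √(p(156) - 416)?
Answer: 18394 + √18298/2 ≈ 18462.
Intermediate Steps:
p(J) = -3/2 + 32*J (p(J) = -3/2 + J*32 = -3/2 + 32*J)
18394 + √(p(156) - 416) = 18394 + √((-3/2 + 32*156) - 416) = 18394 + √((-3/2 + 4992) - 416) = 18394 + √(9981/2 - 416) = 18394 + √(9149/2) = 18394 + √18298/2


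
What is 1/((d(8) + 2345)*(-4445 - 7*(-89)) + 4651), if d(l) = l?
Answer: -1/8988515 ≈ -1.1125e-7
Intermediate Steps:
1/((d(8) + 2345)*(-4445 - 7*(-89)) + 4651) = 1/((8 + 2345)*(-4445 - 7*(-89)) + 4651) = 1/(2353*(-4445 + 623) + 4651) = 1/(2353*(-3822) + 4651) = 1/(-8993166 + 4651) = 1/(-8988515) = -1/8988515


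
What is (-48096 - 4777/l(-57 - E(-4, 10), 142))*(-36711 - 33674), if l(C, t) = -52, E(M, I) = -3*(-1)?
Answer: 175696092775/52 ≈ 3.3788e+9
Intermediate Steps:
E(M, I) = 3
(-48096 - 4777/l(-57 - E(-4, 10), 142))*(-36711 - 33674) = (-48096 - 4777/(-52))*(-36711 - 33674) = (-48096 - 4777*(-1/52))*(-70385) = (-48096 + 4777/52)*(-70385) = -2496215/52*(-70385) = 175696092775/52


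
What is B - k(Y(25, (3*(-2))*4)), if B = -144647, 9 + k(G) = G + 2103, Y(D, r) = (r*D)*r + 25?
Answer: -161166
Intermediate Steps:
Y(D, r) = 25 + D*r² (Y(D, r) = (D*r)*r + 25 = D*r² + 25 = 25 + D*r²)
k(G) = 2094 + G (k(G) = -9 + (G + 2103) = -9 + (2103 + G) = 2094 + G)
B - k(Y(25, (3*(-2))*4)) = -144647 - (2094 + (25 + 25*((3*(-2))*4)²)) = -144647 - (2094 + (25 + 25*(-6*4)²)) = -144647 - (2094 + (25 + 25*(-24)²)) = -144647 - (2094 + (25 + 25*576)) = -144647 - (2094 + (25 + 14400)) = -144647 - (2094 + 14425) = -144647 - 1*16519 = -144647 - 16519 = -161166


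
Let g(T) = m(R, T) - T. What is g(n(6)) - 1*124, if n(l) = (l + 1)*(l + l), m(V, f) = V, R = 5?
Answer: -203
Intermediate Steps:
n(l) = 2*l*(1 + l) (n(l) = (1 + l)*(2*l) = 2*l*(1 + l))
g(T) = 5 - T
g(n(6)) - 1*124 = (5 - 2*6*(1 + 6)) - 1*124 = (5 - 2*6*7) - 124 = (5 - 1*84) - 124 = (5 - 84) - 124 = -79 - 124 = -203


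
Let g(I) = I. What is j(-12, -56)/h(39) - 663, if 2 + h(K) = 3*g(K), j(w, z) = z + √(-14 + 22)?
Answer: -76301/115 + 2*√2/115 ≈ -663.46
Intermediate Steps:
j(w, z) = z + 2*√2 (j(w, z) = z + √8 = z + 2*√2)
h(K) = -2 + 3*K
j(-12, -56)/h(39) - 663 = (-56 + 2*√2)/(-2 + 3*39) - 663 = (-56 + 2*√2)/(-2 + 117) - 663 = (-56 + 2*√2)/115 - 663 = (-56 + 2*√2)*(1/115) - 663 = (-56/115 + 2*√2/115) - 663 = -76301/115 + 2*√2/115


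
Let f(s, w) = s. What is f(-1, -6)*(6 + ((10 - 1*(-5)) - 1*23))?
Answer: 2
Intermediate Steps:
f(-1, -6)*(6 + ((10 - 1*(-5)) - 1*23)) = -(6 + ((10 - 1*(-5)) - 1*23)) = -(6 + ((10 + 5) - 23)) = -(6 + (15 - 23)) = -(6 - 8) = -1*(-2) = 2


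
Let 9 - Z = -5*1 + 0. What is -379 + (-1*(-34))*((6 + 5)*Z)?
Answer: 4857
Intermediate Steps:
Z = 14 (Z = 9 - (-5*1 + 0) = 9 - (-5 + 0) = 9 - 1*(-5) = 9 + 5 = 14)
-379 + (-1*(-34))*((6 + 5)*Z) = -379 + (-1*(-34))*((6 + 5)*14) = -379 + 34*(11*14) = -379 + 34*154 = -379 + 5236 = 4857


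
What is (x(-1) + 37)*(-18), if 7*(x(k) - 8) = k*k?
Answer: -5688/7 ≈ -812.57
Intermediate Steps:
x(k) = 8 + k**2/7 (x(k) = 8 + (k*k)/7 = 8 + k**2/7)
(x(-1) + 37)*(-18) = ((8 + (1/7)*(-1)**2) + 37)*(-18) = ((8 + (1/7)*1) + 37)*(-18) = ((8 + 1/7) + 37)*(-18) = (57/7 + 37)*(-18) = (316/7)*(-18) = -5688/7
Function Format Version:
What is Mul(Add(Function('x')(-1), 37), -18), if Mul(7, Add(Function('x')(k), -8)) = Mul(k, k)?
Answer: Rational(-5688, 7) ≈ -812.57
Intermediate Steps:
Function('x')(k) = Add(8, Mul(Rational(1, 7), Pow(k, 2))) (Function('x')(k) = Add(8, Mul(Rational(1, 7), Mul(k, k))) = Add(8, Mul(Rational(1, 7), Pow(k, 2))))
Mul(Add(Function('x')(-1), 37), -18) = Mul(Add(Add(8, Mul(Rational(1, 7), Pow(-1, 2))), 37), -18) = Mul(Add(Add(8, Mul(Rational(1, 7), 1)), 37), -18) = Mul(Add(Add(8, Rational(1, 7)), 37), -18) = Mul(Add(Rational(57, 7), 37), -18) = Mul(Rational(316, 7), -18) = Rational(-5688, 7)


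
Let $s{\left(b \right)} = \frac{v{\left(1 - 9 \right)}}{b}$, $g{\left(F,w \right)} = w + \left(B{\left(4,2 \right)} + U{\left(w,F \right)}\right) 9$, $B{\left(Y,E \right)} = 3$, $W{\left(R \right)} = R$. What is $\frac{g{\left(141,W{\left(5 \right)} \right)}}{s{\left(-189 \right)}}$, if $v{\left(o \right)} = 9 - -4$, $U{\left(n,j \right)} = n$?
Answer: $- \frac{14553}{13} \approx -1119.5$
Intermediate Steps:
$v{\left(o \right)} = 13$ ($v{\left(o \right)} = 9 + 4 = 13$)
$g{\left(F,w \right)} = 27 + 10 w$ ($g{\left(F,w \right)} = w + \left(3 + w\right) 9 = w + \left(27 + 9 w\right) = 27 + 10 w$)
$s{\left(b \right)} = \frac{13}{b}$
$\frac{g{\left(141,W{\left(5 \right)} \right)}}{s{\left(-189 \right)}} = \frac{27 + 10 \cdot 5}{13 \frac{1}{-189}} = \frac{27 + 50}{13 \left(- \frac{1}{189}\right)} = \frac{77}{- \frac{13}{189}} = 77 \left(- \frac{189}{13}\right) = - \frac{14553}{13}$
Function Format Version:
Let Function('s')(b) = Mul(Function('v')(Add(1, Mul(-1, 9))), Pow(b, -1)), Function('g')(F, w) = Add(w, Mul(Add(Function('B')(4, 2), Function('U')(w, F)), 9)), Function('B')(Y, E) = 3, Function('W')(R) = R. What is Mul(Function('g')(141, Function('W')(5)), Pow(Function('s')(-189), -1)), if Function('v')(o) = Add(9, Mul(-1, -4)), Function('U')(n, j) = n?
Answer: Rational(-14553, 13) ≈ -1119.5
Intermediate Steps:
Function('v')(o) = 13 (Function('v')(o) = Add(9, 4) = 13)
Function('g')(F, w) = Add(27, Mul(10, w)) (Function('g')(F, w) = Add(w, Mul(Add(3, w), 9)) = Add(w, Add(27, Mul(9, w))) = Add(27, Mul(10, w)))
Function('s')(b) = Mul(13, Pow(b, -1))
Mul(Function('g')(141, Function('W')(5)), Pow(Function('s')(-189), -1)) = Mul(Add(27, Mul(10, 5)), Pow(Mul(13, Pow(-189, -1)), -1)) = Mul(Add(27, 50), Pow(Mul(13, Rational(-1, 189)), -1)) = Mul(77, Pow(Rational(-13, 189), -1)) = Mul(77, Rational(-189, 13)) = Rational(-14553, 13)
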